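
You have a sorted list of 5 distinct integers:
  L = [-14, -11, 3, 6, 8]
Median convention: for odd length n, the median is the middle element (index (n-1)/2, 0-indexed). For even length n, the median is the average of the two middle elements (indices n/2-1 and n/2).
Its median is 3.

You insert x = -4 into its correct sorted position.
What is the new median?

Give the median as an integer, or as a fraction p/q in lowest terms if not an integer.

Old list (sorted, length 5): [-14, -11, 3, 6, 8]
Old median = 3
Insert x = -4
Old length odd (5). Middle was index 2 = 3.
New length even (6). New median = avg of two middle elements.
x = -4: 2 elements are < x, 3 elements are > x.
New sorted list: [-14, -11, -4, 3, 6, 8]
New median = -1/2

Answer: -1/2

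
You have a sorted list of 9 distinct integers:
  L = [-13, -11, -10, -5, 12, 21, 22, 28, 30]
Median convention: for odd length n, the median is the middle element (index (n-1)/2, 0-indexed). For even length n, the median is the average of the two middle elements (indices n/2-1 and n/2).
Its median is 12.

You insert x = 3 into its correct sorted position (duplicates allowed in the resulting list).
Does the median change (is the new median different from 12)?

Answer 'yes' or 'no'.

Answer: yes

Derivation:
Old median = 12
Insert x = 3
New median = 15/2
Changed? yes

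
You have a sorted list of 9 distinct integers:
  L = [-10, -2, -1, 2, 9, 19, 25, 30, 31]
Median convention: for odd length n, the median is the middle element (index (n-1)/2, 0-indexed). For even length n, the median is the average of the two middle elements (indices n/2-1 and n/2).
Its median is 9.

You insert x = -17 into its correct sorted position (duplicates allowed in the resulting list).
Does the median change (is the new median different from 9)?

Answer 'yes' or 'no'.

Old median = 9
Insert x = -17
New median = 11/2
Changed? yes

Answer: yes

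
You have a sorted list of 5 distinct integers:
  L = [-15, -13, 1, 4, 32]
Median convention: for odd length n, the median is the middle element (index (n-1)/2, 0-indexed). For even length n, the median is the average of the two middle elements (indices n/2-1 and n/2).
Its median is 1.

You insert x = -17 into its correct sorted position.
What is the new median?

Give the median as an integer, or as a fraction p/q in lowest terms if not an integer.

Old list (sorted, length 5): [-15, -13, 1, 4, 32]
Old median = 1
Insert x = -17
Old length odd (5). Middle was index 2 = 1.
New length even (6). New median = avg of two middle elements.
x = -17: 0 elements are < x, 5 elements are > x.
New sorted list: [-17, -15, -13, 1, 4, 32]
New median = -6

Answer: -6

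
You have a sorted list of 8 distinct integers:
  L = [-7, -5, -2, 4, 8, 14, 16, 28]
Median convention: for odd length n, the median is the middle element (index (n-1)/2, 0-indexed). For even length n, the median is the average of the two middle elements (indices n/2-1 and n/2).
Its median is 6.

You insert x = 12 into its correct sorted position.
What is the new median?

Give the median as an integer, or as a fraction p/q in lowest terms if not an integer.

Answer: 8

Derivation:
Old list (sorted, length 8): [-7, -5, -2, 4, 8, 14, 16, 28]
Old median = 6
Insert x = 12
Old length even (8). Middle pair: indices 3,4 = 4,8.
New length odd (9). New median = single middle element.
x = 12: 5 elements are < x, 3 elements are > x.
New sorted list: [-7, -5, -2, 4, 8, 12, 14, 16, 28]
New median = 8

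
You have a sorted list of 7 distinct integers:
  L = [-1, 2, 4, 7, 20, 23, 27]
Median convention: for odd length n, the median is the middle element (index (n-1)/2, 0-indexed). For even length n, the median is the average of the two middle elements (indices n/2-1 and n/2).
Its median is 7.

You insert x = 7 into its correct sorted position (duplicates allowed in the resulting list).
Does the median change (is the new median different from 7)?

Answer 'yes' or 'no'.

Answer: no

Derivation:
Old median = 7
Insert x = 7
New median = 7
Changed? no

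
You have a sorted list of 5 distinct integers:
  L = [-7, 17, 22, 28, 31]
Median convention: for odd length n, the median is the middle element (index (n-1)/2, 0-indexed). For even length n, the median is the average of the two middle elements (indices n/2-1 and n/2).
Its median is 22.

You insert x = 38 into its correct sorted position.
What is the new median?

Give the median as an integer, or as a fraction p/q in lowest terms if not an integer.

Old list (sorted, length 5): [-7, 17, 22, 28, 31]
Old median = 22
Insert x = 38
Old length odd (5). Middle was index 2 = 22.
New length even (6). New median = avg of two middle elements.
x = 38: 5 elements are < x, 0 elements are > x.
New sorted list: [-7, 17, 22, 28, 31, 38]
New median = 25

Answer: 25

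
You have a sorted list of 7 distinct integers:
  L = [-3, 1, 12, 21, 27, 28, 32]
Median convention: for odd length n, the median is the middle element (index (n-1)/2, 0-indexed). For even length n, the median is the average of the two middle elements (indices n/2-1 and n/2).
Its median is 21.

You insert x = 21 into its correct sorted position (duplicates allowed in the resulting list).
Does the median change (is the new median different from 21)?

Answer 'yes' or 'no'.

Answer: no

Derivation:
Old median = 21
Insert x = 21
New median = 21
Changed? no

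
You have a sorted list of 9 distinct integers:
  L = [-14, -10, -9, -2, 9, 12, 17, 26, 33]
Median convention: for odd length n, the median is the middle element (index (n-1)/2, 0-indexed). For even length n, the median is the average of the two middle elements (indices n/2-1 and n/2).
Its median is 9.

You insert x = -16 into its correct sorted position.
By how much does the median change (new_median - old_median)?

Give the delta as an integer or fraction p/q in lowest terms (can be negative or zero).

Old median = 9
After inserting x = -16: new sorted = [-16, -14, -10, -9, -2, 9, 12, 17, 26, 33]
New median = 7/2
Delta = 7/2 - 9 = -11/2

Answer: -11/2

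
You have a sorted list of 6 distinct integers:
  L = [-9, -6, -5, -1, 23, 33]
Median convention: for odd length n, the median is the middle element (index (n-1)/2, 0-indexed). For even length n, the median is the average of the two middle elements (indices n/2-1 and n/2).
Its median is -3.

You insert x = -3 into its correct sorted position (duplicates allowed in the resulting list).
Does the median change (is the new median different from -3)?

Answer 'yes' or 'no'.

Old median = -3
Insert x = -3
New median = -3
Changed? no

Answer: no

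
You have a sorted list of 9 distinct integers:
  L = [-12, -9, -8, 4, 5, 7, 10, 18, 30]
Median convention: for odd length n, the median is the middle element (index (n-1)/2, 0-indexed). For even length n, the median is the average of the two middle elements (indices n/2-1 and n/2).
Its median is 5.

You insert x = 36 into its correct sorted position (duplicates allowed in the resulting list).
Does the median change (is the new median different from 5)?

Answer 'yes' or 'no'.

Answer: yes

Derivation:
Old median = 5
Insert x = 36
New median = 6
Changed? yes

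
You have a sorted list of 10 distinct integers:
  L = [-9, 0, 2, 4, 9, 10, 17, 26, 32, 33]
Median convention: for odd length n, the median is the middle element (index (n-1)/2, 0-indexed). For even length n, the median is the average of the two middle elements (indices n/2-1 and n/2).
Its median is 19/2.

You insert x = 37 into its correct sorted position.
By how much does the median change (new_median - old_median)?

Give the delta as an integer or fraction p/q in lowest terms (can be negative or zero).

Answer: 1/2

Derivation:
Old median = 19/2
After inserting x = 37: new sorted = [-9, 0, 2, 4, 9, 10, 17, 26, 32, 33, 37]
New median = 10
Delta = 10 - 19/2 = 1/2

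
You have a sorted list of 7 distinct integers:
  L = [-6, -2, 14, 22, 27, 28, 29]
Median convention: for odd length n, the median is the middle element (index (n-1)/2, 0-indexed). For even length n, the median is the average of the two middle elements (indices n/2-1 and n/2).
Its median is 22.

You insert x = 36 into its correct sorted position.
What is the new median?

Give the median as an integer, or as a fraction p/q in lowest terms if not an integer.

Old list (sorted, length 7): [-6, -2, 14, 22, 27, 28, 29]
Old median = 22
Insert x = 36
Old length odd (7). Middle was index 3 = 22.
New length even (8). New median = avg of two middle elements.
x = 36: 7 elements are < x, 0 elements are > x.
New sorted list: [-6, -2, 14, 22, 27, 28, 29, 36]
New median = 49/2

Answer: 49/2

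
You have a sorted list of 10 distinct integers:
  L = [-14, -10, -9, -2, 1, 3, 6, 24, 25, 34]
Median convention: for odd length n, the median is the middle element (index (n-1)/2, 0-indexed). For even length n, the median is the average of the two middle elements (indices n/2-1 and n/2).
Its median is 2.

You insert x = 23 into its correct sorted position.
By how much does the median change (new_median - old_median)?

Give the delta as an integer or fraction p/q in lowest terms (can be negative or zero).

Answer: 1

Derivation:
Old median = 2
After inserting x = 23: new sorted = [-14, -10, -9, -2, 1, 3, 6, 23, 24, 25, 34]
New median = 3
Delta = 3 - 2 = 1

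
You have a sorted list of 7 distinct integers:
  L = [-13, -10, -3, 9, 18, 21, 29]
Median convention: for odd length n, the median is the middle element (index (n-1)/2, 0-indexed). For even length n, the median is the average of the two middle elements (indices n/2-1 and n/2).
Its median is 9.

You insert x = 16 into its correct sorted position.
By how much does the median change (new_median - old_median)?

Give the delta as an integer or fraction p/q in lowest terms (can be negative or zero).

Answer: 7/2

Derivation:
Old median = 9
After inserting x = 16: new sorted = [-13, -10, -3, 9, 16, 18, 21, 29]
New median = 25/2
Delta = 25/2 - 9 = 7/2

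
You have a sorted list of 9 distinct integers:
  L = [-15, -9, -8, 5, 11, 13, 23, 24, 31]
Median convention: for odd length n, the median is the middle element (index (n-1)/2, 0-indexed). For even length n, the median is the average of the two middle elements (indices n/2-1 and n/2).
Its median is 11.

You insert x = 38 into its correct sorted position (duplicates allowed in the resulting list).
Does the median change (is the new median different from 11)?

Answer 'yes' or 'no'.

Old median = 11
Insert x = 38
New median = 12
Changed? yes

Answer: yes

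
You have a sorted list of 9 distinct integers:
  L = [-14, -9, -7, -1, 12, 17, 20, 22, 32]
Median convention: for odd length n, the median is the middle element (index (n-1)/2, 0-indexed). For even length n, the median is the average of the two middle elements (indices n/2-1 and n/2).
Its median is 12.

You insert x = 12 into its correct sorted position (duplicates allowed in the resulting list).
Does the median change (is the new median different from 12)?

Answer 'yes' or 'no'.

Old median = 12
Insert x = 12
New median = 12
Changed? no

Answer: no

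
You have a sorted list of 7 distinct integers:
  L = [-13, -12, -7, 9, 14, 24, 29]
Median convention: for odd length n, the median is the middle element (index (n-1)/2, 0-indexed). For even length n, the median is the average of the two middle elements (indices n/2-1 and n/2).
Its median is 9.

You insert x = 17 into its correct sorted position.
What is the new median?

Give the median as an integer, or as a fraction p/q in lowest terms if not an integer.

Answer: 23/2

Derivation:
Old list (sorted, length 7): [-13, -12, -7, 9, 14, 24, 29]
Old median = 9
Insert x = 17
Old length odd (7). Middle was index 3 = 9.
New length even (8). New median = avg of two middle elements.
x = 17: 5 elements are < x, 2 elements are > x.
New sorted list: [-13, -12, -7, 9, 14, 17, 24, 29]
New median = 23/2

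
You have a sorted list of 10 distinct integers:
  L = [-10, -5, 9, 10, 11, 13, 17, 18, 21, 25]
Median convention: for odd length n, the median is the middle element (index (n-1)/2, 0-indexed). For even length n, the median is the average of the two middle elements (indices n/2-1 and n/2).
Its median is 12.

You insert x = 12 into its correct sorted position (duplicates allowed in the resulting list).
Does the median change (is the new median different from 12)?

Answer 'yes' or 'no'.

Old median = 12
Insert x = 12
New median = 12
Changed? no

Answer: no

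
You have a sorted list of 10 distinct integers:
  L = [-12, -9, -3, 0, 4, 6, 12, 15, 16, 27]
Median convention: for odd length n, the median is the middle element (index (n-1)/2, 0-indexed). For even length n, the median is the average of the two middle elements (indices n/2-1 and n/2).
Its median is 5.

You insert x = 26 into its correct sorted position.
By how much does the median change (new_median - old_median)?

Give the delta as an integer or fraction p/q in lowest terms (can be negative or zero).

Answer: 1

Derivation:
Old median = 5
After inserting x = 26: new sorted = [-12, -9, -3, 0, 4, 6, 12, 15, 16, 26, 27]
New median = 6
Delta = 6 - 5 = 1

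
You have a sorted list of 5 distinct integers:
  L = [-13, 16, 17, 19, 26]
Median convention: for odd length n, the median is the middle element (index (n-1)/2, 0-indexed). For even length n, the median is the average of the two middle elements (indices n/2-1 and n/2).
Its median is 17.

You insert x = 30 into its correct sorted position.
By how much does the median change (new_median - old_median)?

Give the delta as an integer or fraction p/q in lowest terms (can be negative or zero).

Answer: 1

Derivation:
Old median = 17
After inserting x = 30: new sorted = [-13, 16, 17, 19, 26, 30]
New median = 18
Delta = 18 - 17 = 1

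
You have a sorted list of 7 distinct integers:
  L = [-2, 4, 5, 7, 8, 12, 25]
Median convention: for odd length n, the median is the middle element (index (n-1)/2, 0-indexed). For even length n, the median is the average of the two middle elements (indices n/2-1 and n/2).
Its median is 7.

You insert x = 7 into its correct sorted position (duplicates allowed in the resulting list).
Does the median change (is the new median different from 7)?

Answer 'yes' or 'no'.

Old median = 7
Insert x = 7
New median = 7
Changed? no

Answer: no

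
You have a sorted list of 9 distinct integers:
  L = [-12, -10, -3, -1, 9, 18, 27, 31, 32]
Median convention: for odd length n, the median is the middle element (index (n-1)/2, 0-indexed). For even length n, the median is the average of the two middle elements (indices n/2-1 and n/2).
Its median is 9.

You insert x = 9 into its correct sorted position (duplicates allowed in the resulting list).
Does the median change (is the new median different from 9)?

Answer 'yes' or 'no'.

Old median = 9
Insert x = 9
New median = 9
Changed? no

Answer: no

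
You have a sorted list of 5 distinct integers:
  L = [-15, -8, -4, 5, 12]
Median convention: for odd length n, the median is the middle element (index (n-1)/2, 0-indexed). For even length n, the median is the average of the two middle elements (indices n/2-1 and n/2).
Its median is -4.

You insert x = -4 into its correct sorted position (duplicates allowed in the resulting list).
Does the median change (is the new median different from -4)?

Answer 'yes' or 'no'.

Old median = -4
Insert x = -4
New median = -4
Changed? no

Answer: no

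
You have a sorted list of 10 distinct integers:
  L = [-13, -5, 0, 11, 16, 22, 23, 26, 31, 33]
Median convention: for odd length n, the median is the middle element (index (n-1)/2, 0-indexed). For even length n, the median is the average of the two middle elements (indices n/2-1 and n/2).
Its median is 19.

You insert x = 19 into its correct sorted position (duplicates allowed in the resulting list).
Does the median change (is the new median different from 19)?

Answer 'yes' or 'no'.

Old median = 19
Insert x = 19
New median = 19
Changed? no

Answer: no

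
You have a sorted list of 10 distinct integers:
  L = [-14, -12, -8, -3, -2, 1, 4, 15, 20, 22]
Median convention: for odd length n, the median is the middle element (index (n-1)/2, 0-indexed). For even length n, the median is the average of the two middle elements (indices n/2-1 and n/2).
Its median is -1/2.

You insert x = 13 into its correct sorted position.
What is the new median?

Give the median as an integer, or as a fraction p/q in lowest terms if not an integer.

Answer: 1

Derivation:
Old list (sorted, length 10): [-14, -12, -8, -3, -2, 1, 4, 15, 20, 22]
Old median = -1/2
Insert x = 13
Old length even (10). Middle pair: indices 4,5 = -2,1.
New length odd (11). New median = single middle element.
x = 13: 7 elements are < x, 3 elements are > x.
New sorted list: [-14, -12, -8, -3, -2, 1, 4, 13, 15, 20, 22]
New median = 1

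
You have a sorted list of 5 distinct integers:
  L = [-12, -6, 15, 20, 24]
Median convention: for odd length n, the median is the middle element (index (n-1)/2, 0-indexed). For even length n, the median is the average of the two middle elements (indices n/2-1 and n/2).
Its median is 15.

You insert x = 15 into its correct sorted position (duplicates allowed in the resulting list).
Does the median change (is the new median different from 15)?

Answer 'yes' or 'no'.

Answer: no

Derivation:
Old median = 15
Insert x = 15
New median = 15
Changed? no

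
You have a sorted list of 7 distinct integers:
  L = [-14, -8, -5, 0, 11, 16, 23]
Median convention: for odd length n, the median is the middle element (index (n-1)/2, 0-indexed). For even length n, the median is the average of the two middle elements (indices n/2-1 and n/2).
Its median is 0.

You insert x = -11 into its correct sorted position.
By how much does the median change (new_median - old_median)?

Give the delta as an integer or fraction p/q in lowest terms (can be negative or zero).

Answer: -5/2

Derivation:
Old median = 0
After inserting x = -11: new sorted = [-14, -11, -8, -5, 0, 11, 16, 23]
New median = -5/2
Delta = -5/2 - 0 = -5/2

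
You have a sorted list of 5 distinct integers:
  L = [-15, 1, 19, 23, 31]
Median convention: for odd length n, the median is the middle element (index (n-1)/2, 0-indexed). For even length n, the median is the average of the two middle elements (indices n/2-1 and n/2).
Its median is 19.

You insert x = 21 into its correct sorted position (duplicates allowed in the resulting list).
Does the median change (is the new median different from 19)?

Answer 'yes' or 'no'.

Answer: yes

Derivation:
Old median = 19
Insert x = 21
New median = 20
Changed? yes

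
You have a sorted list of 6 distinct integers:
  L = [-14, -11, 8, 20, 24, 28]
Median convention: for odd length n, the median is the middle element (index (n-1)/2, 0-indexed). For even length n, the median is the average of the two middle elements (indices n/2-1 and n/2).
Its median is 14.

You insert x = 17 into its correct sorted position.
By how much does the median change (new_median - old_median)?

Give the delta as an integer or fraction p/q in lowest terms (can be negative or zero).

Old median = 14
After inserting x = 17: new sorted = [-14, -11, 8, 17, 20, 24, 28]
New median = 17
Delta = 17 - 14 = 3

Answer: 3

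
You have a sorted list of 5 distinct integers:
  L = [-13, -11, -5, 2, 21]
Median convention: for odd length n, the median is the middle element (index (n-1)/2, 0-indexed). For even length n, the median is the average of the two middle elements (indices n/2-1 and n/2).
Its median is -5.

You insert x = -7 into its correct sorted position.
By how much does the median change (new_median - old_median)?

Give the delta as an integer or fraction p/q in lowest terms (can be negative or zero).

Old median = -5
After inserting x = -7: new sorted = [-13, -11, -7, -5, 2, 21]
New median = -6
Delta = -6 - -5 = -1

Answer: -1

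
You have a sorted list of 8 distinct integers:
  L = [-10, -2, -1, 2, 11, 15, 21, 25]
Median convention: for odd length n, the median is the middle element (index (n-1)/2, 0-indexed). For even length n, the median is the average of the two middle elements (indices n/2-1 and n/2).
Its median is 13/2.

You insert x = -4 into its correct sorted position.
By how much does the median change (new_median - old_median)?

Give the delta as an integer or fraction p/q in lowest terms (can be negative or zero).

Old median = 13/2
After inserting x = -4: new sorted = [-10, -4, -2, -1, 2, 11, 15, 21, 25]
New median = 2
Delta = 2 - 13/2 = -9/2

Answer: -9/2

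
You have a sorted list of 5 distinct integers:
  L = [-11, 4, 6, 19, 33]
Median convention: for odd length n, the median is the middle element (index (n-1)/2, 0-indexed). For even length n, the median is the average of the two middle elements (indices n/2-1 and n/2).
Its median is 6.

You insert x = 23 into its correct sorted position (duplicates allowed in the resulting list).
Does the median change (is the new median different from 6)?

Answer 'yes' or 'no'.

Answer: yes

Derivation:
Old median = 6
Insert x = 23
New median = 25/2
Changed? yes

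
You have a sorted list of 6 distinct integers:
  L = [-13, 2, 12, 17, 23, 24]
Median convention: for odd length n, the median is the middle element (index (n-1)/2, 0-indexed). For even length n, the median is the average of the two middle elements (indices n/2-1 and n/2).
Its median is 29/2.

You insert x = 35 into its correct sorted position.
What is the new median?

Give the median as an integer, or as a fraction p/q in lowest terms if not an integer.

Old list (sorted, length 6): [-13, 2, 12, 17, 23, 24]
Old median = 29/2
Insert x = 35
Old length even (6). Middle pair: indices 2,3 = 12,17.
New length odd (7). New median = single middle element.
x = 35: 6 elements are < x, 0 elements are > x.
New sorted list: [-13, 2, 12, 17, 23, 24, 35]
New median = 17

Answer: 17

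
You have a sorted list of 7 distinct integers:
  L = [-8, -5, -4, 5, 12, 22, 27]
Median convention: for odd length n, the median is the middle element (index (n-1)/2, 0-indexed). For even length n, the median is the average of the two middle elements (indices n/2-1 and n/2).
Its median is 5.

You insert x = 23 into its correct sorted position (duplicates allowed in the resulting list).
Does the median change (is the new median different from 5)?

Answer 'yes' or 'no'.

Old median = 5
Insert x = 23
New median = 17/2
Changed? yes

Answer: yes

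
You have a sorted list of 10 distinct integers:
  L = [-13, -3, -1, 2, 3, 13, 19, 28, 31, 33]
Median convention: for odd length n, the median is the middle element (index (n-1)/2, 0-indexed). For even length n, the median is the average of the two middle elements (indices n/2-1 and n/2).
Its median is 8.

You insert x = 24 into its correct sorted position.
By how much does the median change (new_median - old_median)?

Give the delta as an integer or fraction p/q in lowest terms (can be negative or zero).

Answer: 5

Derivation:
Old median = 8
After inserting x = 24: new sorted = [-13, -3, -1, 2, 3, 13, 19, 24, 28, 31, 33]
New median = 13
Delta = 13 - 8 = 5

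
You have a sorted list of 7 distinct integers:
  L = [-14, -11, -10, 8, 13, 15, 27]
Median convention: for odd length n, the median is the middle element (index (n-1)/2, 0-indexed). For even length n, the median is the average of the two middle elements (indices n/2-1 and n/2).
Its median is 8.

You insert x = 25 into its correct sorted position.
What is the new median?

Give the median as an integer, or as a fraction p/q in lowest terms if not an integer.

Answer: 21/2

Derivation:
Old list (sorted, length 7): [-14, -11, -10, 8, 13, 15, 27]
Old median = 8
Insert x = 25
Old length odd (7). Middle was index 3 = 8.
New length even (8). New median = avg of two middle elements.
x = 25: 6 elements are < x, 1 elements are > x.
New sorted list: [-14, -11, -10, 8, 13, 15, 25, 27]
New median = 21/2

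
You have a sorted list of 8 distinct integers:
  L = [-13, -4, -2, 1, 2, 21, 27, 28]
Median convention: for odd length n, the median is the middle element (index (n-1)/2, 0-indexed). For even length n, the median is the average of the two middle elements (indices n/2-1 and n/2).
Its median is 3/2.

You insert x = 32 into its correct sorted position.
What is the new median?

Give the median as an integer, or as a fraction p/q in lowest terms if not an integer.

Old list (sorted, length 8): [-13, -4, -2, 1, 2, 21, 27, 28]
Old median = 3/2
Insert x = 32
Old length even (8). Middle pair: indices 3,4 = 1,2.
New length odd (9). New median = single middle element.
x = 32: 8 elements are < x, 0 elements are > x.
New sorted list: [-13, -4, -2, 1, 2, 21, 27, 28, 32]
New median = 2

Answer: 2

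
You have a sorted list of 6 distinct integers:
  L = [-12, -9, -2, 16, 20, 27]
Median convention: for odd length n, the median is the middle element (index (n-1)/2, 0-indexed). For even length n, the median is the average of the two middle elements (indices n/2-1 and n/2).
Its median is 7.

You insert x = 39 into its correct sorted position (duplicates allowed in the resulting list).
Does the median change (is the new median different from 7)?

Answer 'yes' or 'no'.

Answer: yes

Derivation:
Old median = 7
Insert x = 39
New median = 16
Changed? yes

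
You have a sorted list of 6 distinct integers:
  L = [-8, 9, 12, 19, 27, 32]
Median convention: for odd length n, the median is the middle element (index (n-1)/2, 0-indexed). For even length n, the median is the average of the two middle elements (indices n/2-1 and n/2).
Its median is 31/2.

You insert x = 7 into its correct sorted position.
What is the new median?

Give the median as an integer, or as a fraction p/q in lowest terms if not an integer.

Old list (sorted, length 6): [-8, 9, 12, 19, 27, 32]
Old median = 31/2
Insert x = 7
Old length even (6). Middle pair: indices 2,3 = 12,19.
New length odd (7). New median = single middle element.
x = 7: 1 elements are < x, 5 elements are > x.
New sorted list: [-8, 7, 9, 12, 19, 27, 32]
New median = 12

Answer: 12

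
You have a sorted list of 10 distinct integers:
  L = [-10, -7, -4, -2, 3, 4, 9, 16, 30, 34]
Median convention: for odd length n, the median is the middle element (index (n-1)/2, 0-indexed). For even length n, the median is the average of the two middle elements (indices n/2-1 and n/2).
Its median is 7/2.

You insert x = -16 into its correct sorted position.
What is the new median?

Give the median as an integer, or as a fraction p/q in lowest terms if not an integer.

Answer: 3

Derivation:
Old list (sorted, length 10): [-10, -7, -4, -2, 3, 4, 9, 16, 30, 34]
Old median = 7/2
Insert x = -16
Old length even (10). Middle pair: indices 4,5 = 3,4.
New length odd (11). New median = single middle element.
x = -16: 0 elements are < x, 10 elements are > x.
New sorted list: [-16, -10, -7, -4, -2, 3, 4, 9, 16, 30, 34]
New median = 3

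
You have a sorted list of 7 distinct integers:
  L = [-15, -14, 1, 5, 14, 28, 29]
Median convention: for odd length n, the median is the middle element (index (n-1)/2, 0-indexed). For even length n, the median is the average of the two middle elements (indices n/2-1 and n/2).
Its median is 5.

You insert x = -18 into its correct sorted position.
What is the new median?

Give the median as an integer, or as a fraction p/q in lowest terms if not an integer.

Old list (sorted, length 7): [-15, -14, 1, 5, 14, 28, 29]
Old median = 5
Insert x = -18
Old length odd (7). Middle was index 3 = 5.
New length even (8). New median = avg of two middle elements.
x = -18: 0 elements are < x, 7 elements are > x.
New sorted list: [-18, -15, -14, 1, 5, 14, 28, 29]
New median = 3

Answer: 3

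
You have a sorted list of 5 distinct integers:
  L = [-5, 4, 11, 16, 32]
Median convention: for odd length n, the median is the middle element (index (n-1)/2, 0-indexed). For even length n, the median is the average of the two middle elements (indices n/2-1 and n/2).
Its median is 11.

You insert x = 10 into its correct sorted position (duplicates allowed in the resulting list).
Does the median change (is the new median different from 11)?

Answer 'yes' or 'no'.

Answer: yes

Derivation:
Old median = 11
Insert x = 10
New median = 21/2
Changed? yes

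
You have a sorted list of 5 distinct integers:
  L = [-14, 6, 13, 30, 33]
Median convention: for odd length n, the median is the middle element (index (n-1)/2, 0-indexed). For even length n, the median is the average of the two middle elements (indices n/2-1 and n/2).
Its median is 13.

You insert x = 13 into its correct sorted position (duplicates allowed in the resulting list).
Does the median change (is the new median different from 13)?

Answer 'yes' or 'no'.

Answer: no

Derivation:
Old median = 13
Insert x = 13
New median = 13
Changed? no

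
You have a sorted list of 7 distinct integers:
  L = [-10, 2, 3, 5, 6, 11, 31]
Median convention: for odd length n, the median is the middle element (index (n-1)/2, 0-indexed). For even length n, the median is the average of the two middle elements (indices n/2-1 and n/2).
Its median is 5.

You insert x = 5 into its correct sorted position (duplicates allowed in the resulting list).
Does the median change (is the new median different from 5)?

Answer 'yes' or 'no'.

Old median = 5
Insert x = 5
New median = 5
Changed? no

Answer: no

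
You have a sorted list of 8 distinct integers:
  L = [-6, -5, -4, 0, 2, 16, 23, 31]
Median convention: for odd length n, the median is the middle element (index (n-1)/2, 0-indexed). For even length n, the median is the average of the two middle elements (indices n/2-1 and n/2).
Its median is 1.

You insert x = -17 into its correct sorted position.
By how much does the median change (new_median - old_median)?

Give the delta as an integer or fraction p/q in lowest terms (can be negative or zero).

Answer: -1

Derivation:
Old median = 1
After inserting x = -17: new sorted = [-17, -6, -5, -4, 0, 2, 16, 23, 31]
New median = 0
Delta = 0 - 1 = -1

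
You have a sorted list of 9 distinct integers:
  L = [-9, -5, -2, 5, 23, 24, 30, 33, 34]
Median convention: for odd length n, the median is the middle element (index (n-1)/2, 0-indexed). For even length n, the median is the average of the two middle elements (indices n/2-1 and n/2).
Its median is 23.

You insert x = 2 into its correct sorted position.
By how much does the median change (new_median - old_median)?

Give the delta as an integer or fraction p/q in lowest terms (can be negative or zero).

Answer: -9

Derivation:
Old median = 23
After inserting x = 2: new sorted = [-9, -5, -2, 2, 5, 23, 24, 30, 33, 34]
New median = 14
Delta = 14 - 23 = -9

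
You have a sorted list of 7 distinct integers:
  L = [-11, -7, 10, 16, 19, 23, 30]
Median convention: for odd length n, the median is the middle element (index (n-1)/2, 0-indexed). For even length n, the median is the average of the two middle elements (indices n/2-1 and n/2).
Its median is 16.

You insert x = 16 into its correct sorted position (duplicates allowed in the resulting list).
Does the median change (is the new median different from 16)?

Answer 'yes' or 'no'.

Old median = 16
Insert x = 16
New median = 16
Changed? no

Answer: no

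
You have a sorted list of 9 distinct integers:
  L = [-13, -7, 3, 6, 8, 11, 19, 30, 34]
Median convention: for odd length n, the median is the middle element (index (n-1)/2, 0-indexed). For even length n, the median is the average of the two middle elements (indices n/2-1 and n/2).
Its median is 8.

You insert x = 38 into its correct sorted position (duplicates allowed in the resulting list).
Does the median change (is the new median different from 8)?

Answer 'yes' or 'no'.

Old median = 8
Insert x = 38
New median = 19/2
Changed? yes

Answer: yes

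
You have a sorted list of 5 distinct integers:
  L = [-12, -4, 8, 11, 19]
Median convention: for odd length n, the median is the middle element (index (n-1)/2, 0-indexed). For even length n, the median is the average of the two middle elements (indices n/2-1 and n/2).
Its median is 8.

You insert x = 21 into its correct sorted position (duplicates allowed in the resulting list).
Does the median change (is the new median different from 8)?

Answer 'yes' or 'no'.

Old median = 8
Insert x = 21
New median = 19/2
Changed? yes

Answer: yes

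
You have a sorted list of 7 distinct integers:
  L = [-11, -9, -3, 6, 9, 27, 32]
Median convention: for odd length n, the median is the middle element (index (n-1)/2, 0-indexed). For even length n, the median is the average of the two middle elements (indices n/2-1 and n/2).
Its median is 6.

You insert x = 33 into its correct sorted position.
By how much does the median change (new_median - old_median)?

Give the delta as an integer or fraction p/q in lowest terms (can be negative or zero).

Old median = 6
After inserting x = 33: new sorted = [-11, -9, -3, 6, 9, 27, 32, 33]
New median = 15/2
Delta = 15/2 - 6 = 3/2

Answer: 3/2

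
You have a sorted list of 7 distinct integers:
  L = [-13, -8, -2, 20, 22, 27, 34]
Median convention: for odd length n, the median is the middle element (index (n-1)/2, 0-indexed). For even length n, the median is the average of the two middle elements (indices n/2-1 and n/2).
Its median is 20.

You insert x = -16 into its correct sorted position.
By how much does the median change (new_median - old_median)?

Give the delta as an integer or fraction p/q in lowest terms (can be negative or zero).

Old median = 20
After inserting x = -16: new sorted = [-16, -13, -8, -2, 20, 22, 27, 34]
New median = 9
Delta = 9 - 20 = -11

Answer: -11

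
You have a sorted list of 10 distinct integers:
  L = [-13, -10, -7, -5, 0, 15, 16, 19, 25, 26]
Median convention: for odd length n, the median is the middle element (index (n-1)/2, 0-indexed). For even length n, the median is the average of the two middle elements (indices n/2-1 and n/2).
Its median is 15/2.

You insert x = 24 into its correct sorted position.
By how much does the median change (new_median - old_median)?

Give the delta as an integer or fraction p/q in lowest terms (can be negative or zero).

Answer: 15/2

Derivation:
Old median = 15/2
After inserting x = 24: new sorted = [-13, -10, -7, -5, 0, 15, 16, 19, 24, 25, 26]
New median = 15
Delta = 15 - 15/2 = 15/2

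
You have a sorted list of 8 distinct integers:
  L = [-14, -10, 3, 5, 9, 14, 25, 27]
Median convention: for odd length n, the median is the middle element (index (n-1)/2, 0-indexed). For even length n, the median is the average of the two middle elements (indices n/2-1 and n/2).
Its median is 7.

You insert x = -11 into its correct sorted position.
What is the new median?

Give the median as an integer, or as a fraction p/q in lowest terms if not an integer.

Old list (sorted, length 8): [-14, -10, 3, 5, 9, 14, 25, 27]
Old median = 7
Insert x = -11
Old length even (8). Middle pair: indices 3,4 = 5,9.
New length odd (9). New median = single middle element.
x = -11: 1 elements are < x, 7 elements are > x.
New sorted list: [-14, -11, -10, 3, 5, 9, 14, 25, 27]
New median = 5

Answer: 5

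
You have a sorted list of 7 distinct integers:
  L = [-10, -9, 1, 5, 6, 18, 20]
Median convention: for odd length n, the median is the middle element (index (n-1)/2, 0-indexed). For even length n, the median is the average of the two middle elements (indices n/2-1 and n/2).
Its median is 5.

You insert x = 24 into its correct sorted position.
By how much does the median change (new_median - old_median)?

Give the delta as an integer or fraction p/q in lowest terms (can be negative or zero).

Answer: 1/2

Derivation:
Old median = 5
After inserting x = 24: new sorted = [-10, -9, 1, 5, 6, 18, 20, 24]
New median = 11/2
Delta = 11/2 - 5 = 1/2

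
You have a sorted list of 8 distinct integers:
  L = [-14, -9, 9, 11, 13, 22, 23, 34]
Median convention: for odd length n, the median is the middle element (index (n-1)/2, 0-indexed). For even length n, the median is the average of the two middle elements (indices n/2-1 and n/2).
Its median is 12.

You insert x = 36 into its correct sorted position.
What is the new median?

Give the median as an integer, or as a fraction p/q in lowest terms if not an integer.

Old list (sorted, length 8): [-14, -9, 9, 11, 13, 22, 23, 34]
Old median = 12
Insert x = 36
Old length even (8). Middle pair: indices 3,4 = 11,13.
New length odd (9). New median = single middle element.
x = 36: 8 elements are < x, 0 elements are > x.
New sorted list: [-14, -9, 9, 11, 13, 22, 23, 34, 36]
New median = 13

Answer: 13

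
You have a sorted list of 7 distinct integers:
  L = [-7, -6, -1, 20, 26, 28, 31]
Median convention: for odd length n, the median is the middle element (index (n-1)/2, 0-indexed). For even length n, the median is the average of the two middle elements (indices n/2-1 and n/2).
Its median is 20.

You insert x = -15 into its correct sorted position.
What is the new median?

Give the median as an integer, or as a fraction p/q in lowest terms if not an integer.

Answer: 19/2

Derivation:
Old list (sorted, length 7): [-7, -6, -1, 20, 26, 28, 31]
Old median = 20
Insert x = -15
Old length odd (7). Middle was index 3 = 20.
New length even (8). New median = avg of two middle elements.
x = -15: 0 elements are < x, 7 elements are > x.
New sorted list: [-15, -7, -6, -1, 20, 26, 28, 31]
New median = 19/2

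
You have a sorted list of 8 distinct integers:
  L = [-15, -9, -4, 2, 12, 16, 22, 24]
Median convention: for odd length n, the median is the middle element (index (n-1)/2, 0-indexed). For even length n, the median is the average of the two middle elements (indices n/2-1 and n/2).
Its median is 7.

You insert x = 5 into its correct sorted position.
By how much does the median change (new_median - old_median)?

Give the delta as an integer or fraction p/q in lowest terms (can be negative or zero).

Answer: -2

Derivation:
Old median = 7
After inserting x = 5: new sorted = [-15, -9, -4, 2, 5, 12, 16, 22, 24]
New median = 5
Delta = 5 - 7 = -2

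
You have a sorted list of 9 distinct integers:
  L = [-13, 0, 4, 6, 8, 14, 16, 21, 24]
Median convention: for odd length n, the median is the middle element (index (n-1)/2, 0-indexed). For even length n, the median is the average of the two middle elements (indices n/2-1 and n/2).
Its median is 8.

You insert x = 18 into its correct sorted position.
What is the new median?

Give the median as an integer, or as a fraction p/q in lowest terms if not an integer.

Old list (sorted, length 9): [-13, 0, 4, 6, 8, 14, 16, 21, 24]
Old median = 8
Insert x = 18
Old length odd (9). Middle was index 4 = 8.
New length even (10). New median = avg of two middle elements.
x = 18: 7 elements are < x, 2 elements are > x.
New sorted list: [-13, 0, 4, 6, 8, 14, 16, 18, 21, 24]
New median = 11

Answer: 11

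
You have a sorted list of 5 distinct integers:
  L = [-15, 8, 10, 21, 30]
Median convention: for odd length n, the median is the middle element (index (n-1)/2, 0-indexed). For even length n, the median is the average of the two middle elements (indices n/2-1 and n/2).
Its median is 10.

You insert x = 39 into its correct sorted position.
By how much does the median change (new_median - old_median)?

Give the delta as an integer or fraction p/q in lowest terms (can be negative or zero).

Answer: 11/2

Derivation:
Old median = 10
After inserting x = 39: new sorted = [-15, 8, 10, 21, 30, 39]
New median = 31/2
Delta = 31/2 - 10 = 11/2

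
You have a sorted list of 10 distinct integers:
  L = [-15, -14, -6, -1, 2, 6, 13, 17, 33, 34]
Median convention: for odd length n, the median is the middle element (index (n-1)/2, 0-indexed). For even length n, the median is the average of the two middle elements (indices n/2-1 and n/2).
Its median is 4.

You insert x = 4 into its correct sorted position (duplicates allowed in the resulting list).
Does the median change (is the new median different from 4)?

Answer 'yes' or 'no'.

Old median = 4
Insert x = 4
New median = 4
Changed? no

Answer: no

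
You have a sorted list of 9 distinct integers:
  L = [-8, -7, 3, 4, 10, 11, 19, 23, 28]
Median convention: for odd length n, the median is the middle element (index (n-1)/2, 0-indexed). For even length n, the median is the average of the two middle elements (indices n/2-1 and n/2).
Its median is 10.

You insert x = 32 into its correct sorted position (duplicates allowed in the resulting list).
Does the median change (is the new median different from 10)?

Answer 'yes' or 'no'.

Answer: yes

Derivation:
Old median = 10
Insert x = 32
New median = 21/2
Changed? yes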